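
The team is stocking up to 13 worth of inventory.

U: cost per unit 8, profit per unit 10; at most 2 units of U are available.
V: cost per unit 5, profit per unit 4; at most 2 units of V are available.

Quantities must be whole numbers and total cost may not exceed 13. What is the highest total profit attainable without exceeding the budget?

U has the best ratio (10/8); taking only U gives at most 1×10 = 10 (stopped by the cost limit).
Mixing does better — 1×U and 1×V: cost 13 ≤ 13, profit 1·10 + 1·4 = 14.

14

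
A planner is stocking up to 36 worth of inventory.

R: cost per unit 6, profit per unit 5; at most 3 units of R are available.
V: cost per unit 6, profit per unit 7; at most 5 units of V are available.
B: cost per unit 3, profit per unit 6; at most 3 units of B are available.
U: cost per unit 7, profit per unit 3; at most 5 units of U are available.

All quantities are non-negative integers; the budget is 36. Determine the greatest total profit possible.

47

Take 5×V and 2×B: cost 36 ≤ 36, profit 5·7 + 2·6 = 47.
No other integer combination yields more.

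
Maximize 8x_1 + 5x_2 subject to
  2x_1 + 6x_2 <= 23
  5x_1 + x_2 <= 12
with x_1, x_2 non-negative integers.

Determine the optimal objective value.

26

Relaxing integrality, the LP optimum is 30.25 at (x_1,x_2) = (1.75, 3.25), which is not an integer point.
(x_1,x_2)=(2,2): 2·2+6·2=16≤23, 5·2+1·2=12≤12, objective 26.
(x_1,x_2)=(1,3): 2·1+6·3=20≤23, 5·1+1·3=8≤12, objective 23.
No feasible integer point exceeds 26.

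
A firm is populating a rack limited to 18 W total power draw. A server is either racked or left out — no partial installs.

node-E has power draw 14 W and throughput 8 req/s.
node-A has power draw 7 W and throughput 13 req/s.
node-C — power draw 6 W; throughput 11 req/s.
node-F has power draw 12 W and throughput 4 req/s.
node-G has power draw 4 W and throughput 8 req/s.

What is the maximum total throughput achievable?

Allowing fractional choices, the relaxed optimum would be about 32.6, but servers are indivisible.
node-A + node-G: power draw 7 + 4 = 11 ≤ 18, throughput 13 + 8 = 21.
node-A + node-C + node-G: power draw 7 + 6 + 4 = 17 ≤ 18, throughput 13 + 11 + 8 = 32.
node-A + node-C: power draw 7 + 6 = 13 ≤ 18, throughput 13 + 11 = 24.
Best is node-A, node-C, and node-G with total throughput 32.

32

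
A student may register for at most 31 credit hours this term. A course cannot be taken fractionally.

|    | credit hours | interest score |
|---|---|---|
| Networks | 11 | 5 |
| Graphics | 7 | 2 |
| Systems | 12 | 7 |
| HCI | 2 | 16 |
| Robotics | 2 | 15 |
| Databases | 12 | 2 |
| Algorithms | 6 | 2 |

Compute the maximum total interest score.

Allowing fractional choices, the relaxed optimum would be about 44.3, but courses are indivisible.
Systems + HCI + Robotics + Algorithms: credit hours 12 + 2 + 2 + 6 = 22 ≤ 31, interest score 7 + 16 + 15 + 2 = 40.
Networks + Systems + HCI + Robotics: credit hours 11 + 12 + 2 + 2 = 27 ≤ 31, interest score 5 + 7 + 16 + 15 = 43.
Graphics + Systems + HCI + Robotics + Algorithms: credit hours 7 + 12 + 2 + 2 + 6 = 29 ≤ 31, interest score 2 + 7 + 16 + 15 + 2 = 42.
Best is Networks, Systems, HCI, and Robotics with total interest score 43.

43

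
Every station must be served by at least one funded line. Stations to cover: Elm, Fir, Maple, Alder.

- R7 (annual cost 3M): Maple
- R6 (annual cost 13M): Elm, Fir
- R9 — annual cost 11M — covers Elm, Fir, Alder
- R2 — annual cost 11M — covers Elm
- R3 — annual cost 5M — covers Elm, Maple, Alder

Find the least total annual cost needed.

The greedy cost-per-new-station heuristic would pick R3 and R9 for 16, but a cheaper cover exists.
Choose R7 and R9: together they cover Elm, Fir, Maple, Alder — every station.
Total annual cost: 3 + 11 = 14.
No cover costs less than 14.

14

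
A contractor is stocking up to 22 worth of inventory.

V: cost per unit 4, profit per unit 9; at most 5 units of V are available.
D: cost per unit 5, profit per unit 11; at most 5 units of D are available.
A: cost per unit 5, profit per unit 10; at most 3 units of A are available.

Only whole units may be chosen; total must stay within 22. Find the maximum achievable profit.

49

Take 3×V and 2×D: cost 22 ≤ 22, profit 3·9 + 2·11 = 49.
No other integer combination yields more.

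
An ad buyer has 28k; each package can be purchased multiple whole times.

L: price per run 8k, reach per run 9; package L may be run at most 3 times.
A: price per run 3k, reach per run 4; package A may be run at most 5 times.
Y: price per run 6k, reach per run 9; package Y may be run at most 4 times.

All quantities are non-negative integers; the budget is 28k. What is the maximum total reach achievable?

Y has the best ratio (9/6); taking only Y gives at most 4×9 = 36 (stopped by the price limit).
Mixing does better — 1×A and 4×Y: price 27 ≤ 28, reach 1·4 + 4·9 = 40.

40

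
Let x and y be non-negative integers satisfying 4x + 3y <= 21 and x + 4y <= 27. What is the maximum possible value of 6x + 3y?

The continuous relaxation peaks at (5.25, 0) with value 31.50; rounding to a feasible lattice point costs some objective.
(x,y)=(5,0): 4·5+3·0=20≤21, 1·5+4·0=5≤27, objective 30.
(x,y)=(4,1): 4·4+3·1=19≤21, 1·4+4·1=8≤27, objective 27.
(x,y)=(4,0): 4·4+3·0=16≤21, 1·4+4·0=4≤27, objective 24.
The best lattice point is (5,0), giving 30.

30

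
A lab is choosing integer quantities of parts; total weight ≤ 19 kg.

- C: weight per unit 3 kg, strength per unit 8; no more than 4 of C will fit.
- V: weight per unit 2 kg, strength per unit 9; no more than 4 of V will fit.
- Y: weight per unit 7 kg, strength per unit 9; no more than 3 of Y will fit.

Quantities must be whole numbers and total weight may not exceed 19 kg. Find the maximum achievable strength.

This is a bounded integer knapsack.
4×C and 3×V: weight 18 ≤ 19, strength 4·8 + 3·9 = 59.
3×C and 4×V: weight 17 ≤ 19, strength 3·8 + 4·9 = 60.
Best is 60.

60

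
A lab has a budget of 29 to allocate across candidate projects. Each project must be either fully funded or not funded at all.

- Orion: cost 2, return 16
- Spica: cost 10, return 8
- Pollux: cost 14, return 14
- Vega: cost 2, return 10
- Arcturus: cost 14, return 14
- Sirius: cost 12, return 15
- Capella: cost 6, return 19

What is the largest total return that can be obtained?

60

This is a 0-1 knapsack instance.
Allowing fractional choices, the relaxed optimum would be about 67.0, but projects are indivisible.
Orion + Pollux + Vega + Capella: cost 2 + 14 + 2 + 6 = 24 ≤ 29, return 16 + 14 + 10 + 19 = 59.
Orion + Vega + Sirius + Capella: cost 2 + 2 + 12 + 6 = 22 ≤ 29, return 16 + 10 + 15 + 19 = 60.
Orion + Vega + Arcturus + Capella: cost 2 + 2 + 14 + 6 = 24 ≤ 29, return 16 + 10 + 14 + 19 = 59.
Best is Orion, Vega, Sirius, and Capella with total return 60.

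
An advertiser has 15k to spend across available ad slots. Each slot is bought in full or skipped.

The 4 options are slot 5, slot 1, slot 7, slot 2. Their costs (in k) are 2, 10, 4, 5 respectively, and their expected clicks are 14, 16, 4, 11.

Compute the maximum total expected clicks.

30

slot 1 + slot 2: cost 10 + 5 = 15 ≤ 15, expected clicks 16 + 11 = 27.
slot 5 + slot 1: cost 2 + 10 = 12 ≤ 15, expected clicks 14 + 16 = 30.
slot 5 + slot 7 + slot 2: cost 2 + 4 + 5 = 11 ≤ 15, expected clicks 14 + 4 + 11 = 29.
Best is slot 5 and slot 1 with total expected clicks 30.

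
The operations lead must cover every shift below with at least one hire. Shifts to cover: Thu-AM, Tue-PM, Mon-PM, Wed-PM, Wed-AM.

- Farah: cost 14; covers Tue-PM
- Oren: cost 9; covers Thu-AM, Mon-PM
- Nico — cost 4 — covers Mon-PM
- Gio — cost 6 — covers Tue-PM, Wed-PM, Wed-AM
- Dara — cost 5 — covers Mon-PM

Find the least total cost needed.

The greedy cost-per-new-shift heuristic would pick Gio, Nico, and Oren for 19, but a cheaper cover exists.
Choose Oren and Gio: together they cover Thu-AM, Tue-PM, Mon-PM, Wed-PM, Wed-AM — every shift.
Total cost: 9 + 6 = 15.
No cover costs less than 15.

15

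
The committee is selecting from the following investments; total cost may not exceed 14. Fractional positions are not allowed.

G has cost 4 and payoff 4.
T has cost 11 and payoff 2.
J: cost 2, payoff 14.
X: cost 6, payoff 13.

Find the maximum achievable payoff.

Treat it as a binary knapsack problem.
J + X: cost 2 + 6 = 8 ≤ 14, payoff 14 + 13 = 27.
G + J + X: cost 4 + 2 + 6 = 12 ≤ 14, payoff 4 + 14 + 13 = 31.
Best is G, J, and X with total payoff 31.

31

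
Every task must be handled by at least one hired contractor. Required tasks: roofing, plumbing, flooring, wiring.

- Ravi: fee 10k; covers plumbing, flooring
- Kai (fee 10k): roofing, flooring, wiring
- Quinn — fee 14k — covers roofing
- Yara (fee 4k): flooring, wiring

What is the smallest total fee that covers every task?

The greedy cost-per-new-task heuristic would pick Yara, Ravi, and Kai for 24, but a cheaper cover exists.
Choose Ravi and Kai: together they cover roofing, plumbing, flooring, wiring — every task.
Total fee: 10 + 10 = 20.
No cover costs less than 20.

20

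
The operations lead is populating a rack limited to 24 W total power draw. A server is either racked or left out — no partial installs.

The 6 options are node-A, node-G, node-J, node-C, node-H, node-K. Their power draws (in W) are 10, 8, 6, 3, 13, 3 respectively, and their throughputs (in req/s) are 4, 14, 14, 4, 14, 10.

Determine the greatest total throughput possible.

42

Allowing fractional choices, the relaxed optimum would be about 46.3, but servers are indivisible.
node-G + node-J + node-K: power draw 8 + 6 + 3 = 17 ≤ 24, throughput 14 + 14 + 10 = 38.
node-G + node-J + node-C + node-K: power draw 8 + 6 + 3 + 3 = 20 ≤ 24, throughput 14 + 14 + 4 + 10 = 42.
node-J + node-H + node-K: power draw 6 + 13 + 3 = 22 ≤ 24, throughput 14 + 14 + 10 = 38.
Best is node-G, node-J, node-C, and node-K with total throughput 42.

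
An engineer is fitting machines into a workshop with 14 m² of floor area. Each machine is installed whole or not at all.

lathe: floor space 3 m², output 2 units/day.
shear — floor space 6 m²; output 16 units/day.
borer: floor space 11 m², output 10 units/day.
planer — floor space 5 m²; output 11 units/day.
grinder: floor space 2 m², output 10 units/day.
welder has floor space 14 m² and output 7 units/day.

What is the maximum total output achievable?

37

shear + planer + grinder: floor space 6 + 5 + 2 = 13 ≤ 14, output 16 + 11 + 10 = 37.
lathe + shear + planer: floor space 3 + 6 + 5 = 14 ≤ 14, output 2 + 16 + 11 = 29.
Best is shear, planer, and grinder with total output 37.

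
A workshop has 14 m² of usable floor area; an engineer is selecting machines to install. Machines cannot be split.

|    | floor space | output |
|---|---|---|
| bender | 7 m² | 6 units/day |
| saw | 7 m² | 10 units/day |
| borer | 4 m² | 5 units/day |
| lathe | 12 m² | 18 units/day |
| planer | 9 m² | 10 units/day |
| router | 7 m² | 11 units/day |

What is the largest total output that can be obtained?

Take saw and router: floor space 7 + 7 = 14 ≤ 14, output 10 + 11 = 21.
No other feasible combination does better.

21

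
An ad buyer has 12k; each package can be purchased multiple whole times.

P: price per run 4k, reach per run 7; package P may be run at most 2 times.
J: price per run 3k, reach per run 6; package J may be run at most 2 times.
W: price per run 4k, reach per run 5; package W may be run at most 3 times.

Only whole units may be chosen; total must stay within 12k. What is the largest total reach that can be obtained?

20

This is a bounded integer knapsack.
J has the best ratio (6/3); taking only J gives at most 2×6 = 12 (stopped by the supply cap of 2).
Mixing does better — 2×P and 1×J: price 11 ≤ 12, reach 2·7 + 1·6 = 20.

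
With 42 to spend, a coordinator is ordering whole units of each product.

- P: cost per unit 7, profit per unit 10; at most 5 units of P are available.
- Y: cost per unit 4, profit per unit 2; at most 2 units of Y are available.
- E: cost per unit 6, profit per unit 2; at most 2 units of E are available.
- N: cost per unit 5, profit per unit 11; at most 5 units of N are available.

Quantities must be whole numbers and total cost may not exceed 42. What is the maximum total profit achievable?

75

3×P and 4×N: cost 41 ≤ 42, profit 3·10 + 4·11 = 74.
2×P and 5×N: cost 39 ≤ 42, profit 2·10 + 5·11 = 75.
Best is 75.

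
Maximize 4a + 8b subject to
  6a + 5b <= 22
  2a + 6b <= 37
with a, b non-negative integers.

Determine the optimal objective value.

(a,b)=(0,4): 6·0+5·4=20≤22, 2·0+6·4=24≤37, objective 32.
(a,b)=(1,3): 6·1+5·3=21≤22, 2·1+6·3=20≤37, objective 28.
(a,b)=(0,3): 6·0+5·3=15≤22, 2·0+6·3=18≤37, objective 24.
Maximum is 32 at (a,b)=(0,4).

32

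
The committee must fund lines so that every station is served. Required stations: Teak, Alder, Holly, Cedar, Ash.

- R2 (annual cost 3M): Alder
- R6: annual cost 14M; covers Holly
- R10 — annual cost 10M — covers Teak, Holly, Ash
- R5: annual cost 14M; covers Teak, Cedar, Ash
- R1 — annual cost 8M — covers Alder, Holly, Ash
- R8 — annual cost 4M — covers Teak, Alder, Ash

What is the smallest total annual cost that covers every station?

The greedy cost-per-new-station heuristic would pick R8, R1, and R5 for 26, but a cheaper cover exists.
Choose R5 and R1: together they cover Teak, Alder, Holly, Cedar, Ash — every station.
Total annual cost: 14 + 8 = 22.
No cover costs less than 22.

22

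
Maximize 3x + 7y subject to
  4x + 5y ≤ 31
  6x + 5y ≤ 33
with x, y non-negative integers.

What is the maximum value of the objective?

42

The continuous relaxation peaks at (0, 6.2) with value 43.40; rounding to a feasible lattice point costs some objective.
(x,y)=(0,6): 4·0+5·6=30≤31, 6·0+5·6=30≤33, objective 42.
(x,y)=(1,5): 4·1+5·5=29≤31, 6·1+5·5=31≤33, objective 38.
The best lattice point is (0,6), giving 42.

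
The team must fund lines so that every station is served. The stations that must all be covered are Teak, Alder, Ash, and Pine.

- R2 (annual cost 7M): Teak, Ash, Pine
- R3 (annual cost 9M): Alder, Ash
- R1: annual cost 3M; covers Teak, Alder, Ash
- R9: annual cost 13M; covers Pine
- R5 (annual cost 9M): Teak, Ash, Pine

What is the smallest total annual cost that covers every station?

10

Choose R2 and R1: together they cover Teak, Alder, Ash, Pine — every station.
Total annual cost: 7 + 3 = 10.
No cover costs less than 10.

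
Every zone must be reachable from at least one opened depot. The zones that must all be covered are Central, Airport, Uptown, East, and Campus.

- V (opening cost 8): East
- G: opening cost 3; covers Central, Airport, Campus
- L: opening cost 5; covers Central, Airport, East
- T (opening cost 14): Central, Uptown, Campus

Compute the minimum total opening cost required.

19

This is an integer covering problem.
The greedy cost-per-new-zone heuristic would pick G, L, and T for 22, but a cheaper cover exists.
Choose L and T: together they cover Central, Airport, Uptown, East, Campus — every zone.
Total opening cost: 5 + 14 = 19.
No cover costs less than 19.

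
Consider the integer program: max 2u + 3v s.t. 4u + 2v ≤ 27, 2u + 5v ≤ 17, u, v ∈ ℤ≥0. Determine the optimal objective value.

(u,v)=(6,1): 4·6+2·1=26≤27, 2·6+5·1=17≤17, objective 15.
(u,v)=(5,1): 4·5+2·1=22≤27, 2·5+5·1=15≤17, objective 13.
(u,v)=(6,0): 4·6+2·0=24≤27, 2·6+5·0=12≤17, objective 12.
No feasible integer point exceeds 15.

15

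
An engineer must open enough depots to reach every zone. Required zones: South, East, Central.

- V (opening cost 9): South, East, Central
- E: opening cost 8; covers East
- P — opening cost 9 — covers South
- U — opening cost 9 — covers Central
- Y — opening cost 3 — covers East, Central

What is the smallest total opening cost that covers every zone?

The greedy cost-per-new-zone heuristic would pick Y and V for 12, but a cheaper cover exists.
V alone covers South, East, Central — every zone.
Total opening cost: 9.
No cover costs less than 9.

9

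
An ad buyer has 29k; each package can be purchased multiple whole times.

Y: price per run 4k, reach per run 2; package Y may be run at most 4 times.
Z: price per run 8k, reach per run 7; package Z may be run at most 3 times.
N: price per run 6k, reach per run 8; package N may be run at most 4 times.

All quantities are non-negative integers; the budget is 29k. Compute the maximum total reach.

34

N has the best ratio (8/6); taking only N gives at most 4×8 = 32 (stopped by the price limit).
Mixing does better — 1×Y and 4×N: price 28 ≤ 29, reach 1·2 + 4·8 = 34.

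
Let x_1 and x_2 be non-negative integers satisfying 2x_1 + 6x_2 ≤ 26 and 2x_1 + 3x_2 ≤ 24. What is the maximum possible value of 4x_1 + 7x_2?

48

The continuous relaxation peaks at (11, 0.667) with value 48.67; rounding to a feasible lattice point costs some objective.
(x_1,x_2)=(12,0): 2·12+6·0=24≤26, 2·12+3·0=24≤24, objective 48.
(x_1,x_2)=(10,1): 2·10+6·1=26≤26, 2·10+3·1=23≤24, objective 47.
No feasible integer point exceeds 48.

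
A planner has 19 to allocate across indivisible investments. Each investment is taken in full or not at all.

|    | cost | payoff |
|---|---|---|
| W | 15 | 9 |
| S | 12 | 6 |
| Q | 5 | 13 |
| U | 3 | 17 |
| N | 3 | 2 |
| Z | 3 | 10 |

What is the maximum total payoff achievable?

42

Allowing fractional choices, the relaxed optimum would be about 45.0, but investments are indivisible.
Q + U + N + Z: cost 5 + 3 + 3 + 3 = 14 ≤ 19, payoff 13 + 17 + 2 + 10 = 42.
Q + U + Z: cost 5 + 3 + 3 = 11 ≤ 19, payoff 13 + 17 + 10 = 40.
S + U + Z: cost 12 + 3 + 3 = 18 ≤ 19, payoff 6 + 17 + 10 = 33.
Best is Q, U, N, and Z with total payoff 42.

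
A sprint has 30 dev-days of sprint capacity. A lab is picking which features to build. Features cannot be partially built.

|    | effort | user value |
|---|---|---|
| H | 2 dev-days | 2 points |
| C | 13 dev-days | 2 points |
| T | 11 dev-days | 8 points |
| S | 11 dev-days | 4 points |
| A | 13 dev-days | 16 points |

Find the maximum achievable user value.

26

This is a 0-1 knapsack instance.
Allowing fractional choices, the relaxed optimum would be about 27.5, but features are indivisible.
T + A: effort 11 + 13 = 24 ≤ 30, user value 8 + 16 = 24.
H + T + A: effort 2 + 11 + 13 = 26 ≤ 30, user value 2 + 8 + 16 = 26.
Best is H, T, and A with total user value 26.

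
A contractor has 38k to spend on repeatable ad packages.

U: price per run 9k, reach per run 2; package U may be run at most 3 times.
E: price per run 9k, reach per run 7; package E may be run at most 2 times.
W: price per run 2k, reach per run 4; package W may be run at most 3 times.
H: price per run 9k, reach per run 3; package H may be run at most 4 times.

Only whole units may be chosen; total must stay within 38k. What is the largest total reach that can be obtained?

Take 2×E, 3×W, and 1×H: price 33 ≤ 38, reach 2·7 + 3·4 + 1·3 = 29.
W has the best ratio (4/2) and is taken to its limit of 3; remaining capacity is filled optimally with the others.

29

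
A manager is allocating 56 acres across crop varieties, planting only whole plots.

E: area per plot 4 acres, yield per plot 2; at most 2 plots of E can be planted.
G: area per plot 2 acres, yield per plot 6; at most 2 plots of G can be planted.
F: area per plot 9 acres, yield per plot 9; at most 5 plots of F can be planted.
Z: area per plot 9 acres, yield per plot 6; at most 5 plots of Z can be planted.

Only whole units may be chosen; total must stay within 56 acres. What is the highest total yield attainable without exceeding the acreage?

G has the best ratio (6/2); taking only G gives at most 2×6 = 12 (stopped by the supply cap of 2).
Mixing does better — 1×E, 2×G, and 5×F: area 53 ≤ 56, yield 1·2 + 2·6 + 5·9 = 59.

59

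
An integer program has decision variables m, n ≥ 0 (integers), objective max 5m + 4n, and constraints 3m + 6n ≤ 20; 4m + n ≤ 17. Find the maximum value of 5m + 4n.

Relaxing integrality, the LP optimum is 25.05 at (m,n) = (3.9, 1.38), which is not an integer point.
(m,n)=(4,1): 3·4+6·1=18≤20, 4·4+1·1=17≤17, objective 24.
(m,n)=(4,0): 3·4+6·0=12≤20, 4·4+1·0=16≤17, objective 20.
(m,n)=(3,1): 3·3+6·1=15≤20, 4·3+1·1=13≤17, objective 19.
The best lattice point is (4,1), giving 24.

24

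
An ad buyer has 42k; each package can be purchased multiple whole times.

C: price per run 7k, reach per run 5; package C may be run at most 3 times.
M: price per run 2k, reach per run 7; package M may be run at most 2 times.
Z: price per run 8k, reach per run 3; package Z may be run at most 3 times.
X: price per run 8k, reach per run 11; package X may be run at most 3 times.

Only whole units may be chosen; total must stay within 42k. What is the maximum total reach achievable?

57

This is a bounded integer knapsack.
Take 2×C, 2×M, and 3×X: price 42 ≤ 42, reach 2·5 + 2·7 + 3·11 = 57.
M has the best ratio (7/2) and is taken to its limit of 2; remaining capacity is filled optimally with the others.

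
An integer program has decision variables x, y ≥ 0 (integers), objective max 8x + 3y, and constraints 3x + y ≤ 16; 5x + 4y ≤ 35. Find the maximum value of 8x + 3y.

43

Relaxing integrality, the LP optimum is 43.86 at (x,y) = (4.14, 3.57), which is not an integer point.
(x,y)=(5,1): 3·5+1·1=16≤16, 5·5+4·1=29≤35, objective 43.
(x,y)=(4,3): 3·4+1·3=15≤16, 5·4+4·3=32≤35, objective 41.
The best lattice point is (5,1), giving 43.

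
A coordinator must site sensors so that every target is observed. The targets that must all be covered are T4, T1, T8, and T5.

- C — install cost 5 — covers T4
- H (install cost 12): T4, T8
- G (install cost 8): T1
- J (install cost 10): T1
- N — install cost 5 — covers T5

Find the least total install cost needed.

Choose H, G, and N: together they cover T4, T1, T8, T5 — every target.
Total install cost: 12 + 8 + 5 = 25.

25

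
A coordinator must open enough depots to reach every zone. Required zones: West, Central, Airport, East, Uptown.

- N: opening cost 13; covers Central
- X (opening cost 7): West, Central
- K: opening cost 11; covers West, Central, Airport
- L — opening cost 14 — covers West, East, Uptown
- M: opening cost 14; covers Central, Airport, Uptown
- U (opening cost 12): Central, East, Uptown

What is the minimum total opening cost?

Choose K and U: together they cover West, Central, Airport, East, Uptown — every zone.
Total opening cost: 11 + 12 = 23.

23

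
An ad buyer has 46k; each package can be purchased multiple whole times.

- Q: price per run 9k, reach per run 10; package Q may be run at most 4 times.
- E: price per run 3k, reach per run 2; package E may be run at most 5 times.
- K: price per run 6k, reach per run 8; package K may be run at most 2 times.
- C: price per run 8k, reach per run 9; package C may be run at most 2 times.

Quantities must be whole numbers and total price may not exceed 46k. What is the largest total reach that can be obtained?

54

K has the best ratio (8/6); taking only K gives at most 2×8 = 16 (stopped by the supply cap of 2).
Mixing does better — 2×Q, 2×K, and 2×C: price 46 ≤ 46, reach 2·10 + 2·8 + 2·9 = 54.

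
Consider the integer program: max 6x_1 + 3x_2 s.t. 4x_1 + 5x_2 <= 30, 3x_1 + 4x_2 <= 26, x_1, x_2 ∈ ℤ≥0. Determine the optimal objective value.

42

Relaxing integrality, the LP optimum is 45.00 at (x_1,x_2) = (7.5, 0), which is not an integer point.
(x_1,x_2)=(7,0): 4·7+5·0=28≤30, 3·7+4·0=21≤26, objective 42.
(x_1,x_2)=(6,1): 4·6+5·1=29≤30, 3·6+4·1=22≤26, objective 39.
(x_1,x_2)=(6,0): 4·6+5·0=24≤30, 3·6+4·0=18≤26, objective 36.
The best lattice point is (7,0), giving 42.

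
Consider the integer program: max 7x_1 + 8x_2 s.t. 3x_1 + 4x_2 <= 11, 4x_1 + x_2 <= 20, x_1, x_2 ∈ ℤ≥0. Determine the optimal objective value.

Relaxing integrality, the LP optimum is 25.67 at (x_1,x_2) = (3.67, 0), which is not an integer point.
(x_1,x_2)=(1,2): 3·1+4·2=11≤11, 4·1+1·2=6≤20, objective 23.
(x_1,x_2)=(2,1): 3·2+4·1=10≤11, 4·2+1·1=9≤20, objective 22.
No feasible integer point exceeds 23.

23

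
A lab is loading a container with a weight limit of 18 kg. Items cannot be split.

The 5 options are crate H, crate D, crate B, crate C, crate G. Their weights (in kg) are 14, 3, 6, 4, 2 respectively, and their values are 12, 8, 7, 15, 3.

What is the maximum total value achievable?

33

Allowing fractional choices, the relaxed optimum would be about 35.6, but items are indivisible.
crate D + crate B + crate C + crate G: weight 3 + 6 + 4 + 2 = 15 ≤ 18, value 8 + 7 + 15 + 3 = 33.
crate H + crate C: weight 14 + 4 = 18 ≤ 18, value 12 + 15 = 27.
crate D + crate B + crate C: weight 3 + 6 + 4 = 13 ≤ 18, value 8 + 7 + 15 = 30.
Best is crate D, crate B, crate C, and crate G with total value 33.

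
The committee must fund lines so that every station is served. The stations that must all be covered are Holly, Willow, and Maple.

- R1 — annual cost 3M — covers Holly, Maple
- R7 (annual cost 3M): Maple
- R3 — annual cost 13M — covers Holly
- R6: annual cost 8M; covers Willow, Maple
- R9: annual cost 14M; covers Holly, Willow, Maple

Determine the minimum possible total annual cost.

Choose R1 and R6: together they cover Holly, Willow, Maple — every station.
Total annual cost: 3 + 8 = 11.

11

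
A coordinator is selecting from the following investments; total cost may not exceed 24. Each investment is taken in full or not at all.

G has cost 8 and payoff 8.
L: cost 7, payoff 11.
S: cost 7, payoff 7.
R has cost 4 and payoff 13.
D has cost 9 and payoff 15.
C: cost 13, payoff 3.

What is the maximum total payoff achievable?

39

G + R + D: cost 8 + 4 + 9 = 21 ≤ 24, payoff 8 + 13 + 15 = 36.
L + R + D: cost 7 + 4 + 9 = 20 ≤ 24, payoff 11 + 13 + 15 = 39.
Best is L, R, and D with total payoff 39.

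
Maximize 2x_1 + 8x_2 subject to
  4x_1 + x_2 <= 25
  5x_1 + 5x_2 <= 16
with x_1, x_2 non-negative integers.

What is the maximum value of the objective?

24

(x_1,x_2)=(0,3) is feasible, giving 24.
(x_1,x_2)=(1,2) is feasible, giving 18.
(x_1,x_2)=(0,2) is feasible, giving 16.
Maximum is 24 at (x_1,x_2)=(0,3).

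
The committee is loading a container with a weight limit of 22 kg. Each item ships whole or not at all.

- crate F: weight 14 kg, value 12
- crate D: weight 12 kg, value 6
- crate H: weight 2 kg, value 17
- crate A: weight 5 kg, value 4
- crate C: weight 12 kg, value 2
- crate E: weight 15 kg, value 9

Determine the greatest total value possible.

33

Take crate F, crate H, and crate A: weight 14 + 2 + 5 = 21 ≤ 22, value 12 + 17 + 4 = 33.
No other feasible combination does better.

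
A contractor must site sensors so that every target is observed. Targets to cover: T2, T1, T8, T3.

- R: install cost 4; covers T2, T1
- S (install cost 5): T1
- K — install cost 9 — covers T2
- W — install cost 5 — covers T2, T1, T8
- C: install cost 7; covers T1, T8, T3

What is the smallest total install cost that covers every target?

Choose R and C: together they cover T2, T1, T8, T3 — every target.
Total install cost: 4 + 7 = 11.

11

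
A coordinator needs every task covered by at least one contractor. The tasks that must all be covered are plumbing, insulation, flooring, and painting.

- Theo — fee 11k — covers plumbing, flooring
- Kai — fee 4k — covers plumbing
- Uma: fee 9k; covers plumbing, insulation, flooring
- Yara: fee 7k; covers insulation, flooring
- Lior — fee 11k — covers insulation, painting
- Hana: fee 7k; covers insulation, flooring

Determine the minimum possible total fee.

20

Choose Uma and Lior: together they cover plumbing, insulation, flooring, painting — every task.
Total fee: 9 + 11 = 20.
No cover costs less than 20.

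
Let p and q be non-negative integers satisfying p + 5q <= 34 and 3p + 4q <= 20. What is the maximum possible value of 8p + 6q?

Relaxing integrality, the LP optimum is 53.33 at (p,q) = (6.67, 0), which is not an integer point.
(p,q)=(6,0): 1·6+5·0=6≤34, 3·6+4·0=18≤20, objective 48.
(p,q)=(5,1): 1·5+5·1=10≤34, 3·5+4·1=19≤20, objective 46.
(p,q)=(5,0): 1·5+5·0=5≤34, 3·5+4·0=15≤20, objective 40.
The best lattice point is (6,0), giving 48.

48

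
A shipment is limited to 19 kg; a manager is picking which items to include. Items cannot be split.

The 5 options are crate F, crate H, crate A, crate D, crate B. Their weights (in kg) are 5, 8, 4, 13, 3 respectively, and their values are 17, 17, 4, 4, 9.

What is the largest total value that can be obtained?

Take crate F, crate H, and crate B: weight 5 + 8 + 3 = 16 ≤ 19, value 17 + 17 + 9 = 43.
No other feasible combination does better.

43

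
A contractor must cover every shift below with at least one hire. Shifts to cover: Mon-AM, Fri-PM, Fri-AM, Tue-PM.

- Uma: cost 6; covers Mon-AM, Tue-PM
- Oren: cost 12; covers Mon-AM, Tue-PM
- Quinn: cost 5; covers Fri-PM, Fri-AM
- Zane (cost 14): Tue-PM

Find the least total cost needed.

11

Choose Uma and Quinn: together they cover Mon-AM, Fri-PM, Fri-AM, Tue-PM — every shift.
Total cost: 6 + 5 = 11.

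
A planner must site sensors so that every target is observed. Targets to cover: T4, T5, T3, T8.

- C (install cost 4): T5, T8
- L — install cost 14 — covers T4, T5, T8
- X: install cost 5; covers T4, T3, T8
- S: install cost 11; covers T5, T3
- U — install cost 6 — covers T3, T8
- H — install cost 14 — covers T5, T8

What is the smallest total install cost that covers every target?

9

This is a weighted set-cover instance.
Choose C and X: together they cover T4, T5, T3, T8 — every target.
Total install cost: 4 + 5 = 9.
No cover costs less than 9.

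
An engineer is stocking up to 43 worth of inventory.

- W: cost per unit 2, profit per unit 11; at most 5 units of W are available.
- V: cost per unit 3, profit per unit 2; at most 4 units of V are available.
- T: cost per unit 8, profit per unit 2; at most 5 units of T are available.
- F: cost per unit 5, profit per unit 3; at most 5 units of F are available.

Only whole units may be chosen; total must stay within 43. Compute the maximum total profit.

This is a bounded integer knapsack.
W has the best ratio (11/2); taking only W gives at most 5×11 = 55 (stopped by the supply cap of 5).
Mixing does better — 5×W, 4×V, and 4×F: cost 42 ≤ 43, profit 5·11 + 4·2 + 4·3 = 75.

75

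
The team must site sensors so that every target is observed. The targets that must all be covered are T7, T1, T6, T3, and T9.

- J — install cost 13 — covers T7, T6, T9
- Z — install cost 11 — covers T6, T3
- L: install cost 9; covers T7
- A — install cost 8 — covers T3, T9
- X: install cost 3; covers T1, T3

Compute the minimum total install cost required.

16

Choose J and X: together they cover T7, T1, T6, T3, T9 — every target.
Total install cost: 13 + 3 = 16.
No cover costs less than 16.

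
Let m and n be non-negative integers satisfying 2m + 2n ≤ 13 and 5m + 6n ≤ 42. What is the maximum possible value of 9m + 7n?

(m,n)=(6,0) is feasible, giving 54.
(m,n)=(5,1) is feasible, giving 52.
(m,n)=(5,0) is feasible, giving 45.
Maximum is 54 at (m,n)=(6,0).

54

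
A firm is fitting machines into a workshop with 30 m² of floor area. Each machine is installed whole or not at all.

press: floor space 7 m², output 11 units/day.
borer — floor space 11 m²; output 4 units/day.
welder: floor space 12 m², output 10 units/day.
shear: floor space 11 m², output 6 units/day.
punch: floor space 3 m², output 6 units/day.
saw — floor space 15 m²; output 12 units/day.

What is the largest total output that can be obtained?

This is a 0-1 knapsack instance.
Allowing fractional choices, the relaxed optimum would be about 33.4, but machines are indivisible.
press + punch + saw: floor space 7 + 3 + 15 = 25 ≤ 30, output 11 + 6 + 12 = 29.
press + welder + punch: floor space 7 + 12 + 3 = 22 ≤ 30, output 11 + 10 + 6 = 27.
welder + punch + saw: floor space 12 + 3 + 15 = 30 ≤ 30, output 10 + 6 + 12 = 28.
Best is press, punch, and saw with total output 29.

29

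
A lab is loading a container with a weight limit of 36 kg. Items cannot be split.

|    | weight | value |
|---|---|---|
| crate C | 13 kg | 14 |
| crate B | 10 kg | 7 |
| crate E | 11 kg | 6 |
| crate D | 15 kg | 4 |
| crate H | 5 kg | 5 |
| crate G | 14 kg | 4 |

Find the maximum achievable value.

This is a 0-1 knapsack instance.
Allowing fractional choices, the relaxed optimum would be about 30.4, but items are indivisible.
crate C + crate B + crate E: weight 13 + 10 + 11 = 34 ≤ 36, value 14 + 7 + 6 = 27.
crate C + crate B + crate H: weight 13 + 10 + 5 = 28 ≤ 36, value 14 + 7 + 5 = 26.
Best is crate C, crate B, and crate E with total value 27.

27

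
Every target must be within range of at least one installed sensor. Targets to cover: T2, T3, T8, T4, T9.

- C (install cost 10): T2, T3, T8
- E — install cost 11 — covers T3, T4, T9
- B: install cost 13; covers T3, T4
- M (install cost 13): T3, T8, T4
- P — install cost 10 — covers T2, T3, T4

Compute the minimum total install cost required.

Choose C and E: together they cover T2, T3, T8, T4, T9 — every target.
Total install cost: 10 + 11 = 21.
No cover costs less than 21.

21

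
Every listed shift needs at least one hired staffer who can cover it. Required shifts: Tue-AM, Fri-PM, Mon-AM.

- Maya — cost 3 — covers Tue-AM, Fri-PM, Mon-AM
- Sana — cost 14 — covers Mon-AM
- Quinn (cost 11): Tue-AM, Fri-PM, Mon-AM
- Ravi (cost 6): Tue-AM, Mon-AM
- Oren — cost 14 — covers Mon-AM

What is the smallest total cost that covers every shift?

Maya alone covers Tue-AM, Fri-PM, Mon-AM — every shift.
Total cost: 3.
No cover costs less than 3.

3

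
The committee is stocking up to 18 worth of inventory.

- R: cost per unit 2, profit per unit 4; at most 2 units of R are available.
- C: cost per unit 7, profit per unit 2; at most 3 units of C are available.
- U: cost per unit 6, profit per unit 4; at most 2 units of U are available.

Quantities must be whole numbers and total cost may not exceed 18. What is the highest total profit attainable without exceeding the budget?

16

R has the best ratio (4/2); taking only R gives at most 2×4 = 8 (stopped by the supply cap of 2).
Mixing does better — 2×R and 2×U: cost 16 ≤ 18, profit 2·4 + 2·4 = 16.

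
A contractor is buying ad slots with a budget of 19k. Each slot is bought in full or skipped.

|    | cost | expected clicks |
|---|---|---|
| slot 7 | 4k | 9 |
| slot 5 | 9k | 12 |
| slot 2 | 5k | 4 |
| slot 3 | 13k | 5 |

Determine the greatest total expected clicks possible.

25

This is a 0-1 knapsack instance.
Allowing fractional choices, the relaxed optimum would be about 25.4, but ad slots are indivisible.
slot 7 + slot 5: cost 4 + 9 = 13 ≤ 19, expected clicks 9 + 12 = 21.
slot 7 + slot 5 + slot 2: cost 4 + 9 + 5 = 18 ≤ 19, expected clicks 9 + 12 + 4 = 25.
Best is slot 7, slot 5, and slot 2 with total expected clicks 25.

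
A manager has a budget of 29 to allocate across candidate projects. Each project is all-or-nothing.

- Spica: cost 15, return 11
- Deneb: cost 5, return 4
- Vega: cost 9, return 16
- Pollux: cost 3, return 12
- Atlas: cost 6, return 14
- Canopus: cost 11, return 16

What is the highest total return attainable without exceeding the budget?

58

Deneb + Vega + Pollux + Canopus: cost 5 + 9 + 3 + 11 = 28 ≤ 29, return 4 + 16 + 12 + 16 = 48.
Vega + Pollux + Atlas + Canopus: cost 9 + 3 + 6 + 11 = 29 ≤ 29, return 16 + 12 + 14 + 16 = 58.
Best is Vega, Pollux, Atlas, and Canopus with total return 58.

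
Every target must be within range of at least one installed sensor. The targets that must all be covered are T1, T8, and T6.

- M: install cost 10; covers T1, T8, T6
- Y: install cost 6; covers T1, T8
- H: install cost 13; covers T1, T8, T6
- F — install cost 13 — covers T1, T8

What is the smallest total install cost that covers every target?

10

The greedy cost-per-new-target heuristic would pick Y and M for 16, but a cheaper cover exists.
M alone covers T1, T8, T6 — every target.
Total install cost: 10.
No cover costs less than 10.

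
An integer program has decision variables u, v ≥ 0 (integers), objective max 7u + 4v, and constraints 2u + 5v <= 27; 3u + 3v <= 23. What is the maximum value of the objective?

(u,v)=(7,0) is feasible, giving 49.
(u,v)=(6,1) is feasible, giving 46.
(u,v)=(6,0) is feasible, giving 42.
Maximum is 49 at (u,v)=(7,0).

49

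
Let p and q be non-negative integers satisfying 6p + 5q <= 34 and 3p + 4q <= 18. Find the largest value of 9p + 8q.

(p,q)=(5,0): 6·5+5·0=30≤34, 3·5+4·0=15≤18, objective 45.
(p,q)=(4,1): 6·4+5·1=29≤34, 3·4+4·1=16≤18, objective 44.
(p,q)=(4,0): 6·4+5·0=24≤34, 3·4+4·0=12≤18, objective 36.
No feasible integer point exceeds 45.

45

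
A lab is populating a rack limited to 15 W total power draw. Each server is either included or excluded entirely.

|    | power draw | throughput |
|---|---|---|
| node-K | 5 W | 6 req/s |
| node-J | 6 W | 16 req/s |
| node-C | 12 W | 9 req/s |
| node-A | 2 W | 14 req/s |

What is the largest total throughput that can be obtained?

36

Allowing fractional choices, the relaxed optimum would be about 37.5, but servers are indivisible.
node-C + node-A: power draw 12 + 2 = 14 ≤ 15, throughput 9 + 14 = 23.
node-K + node-J + node-A: power draw 5 + 6 + 2 = 13 ≤ 15, throughput 6 + 16 + 14 = 36.
node-J + node-A: power draw 6 + 2 = 8 ≤ 15, throughput 16 + 14 = 30.
Best is node-K, node-J, and node-A with total throughput 36.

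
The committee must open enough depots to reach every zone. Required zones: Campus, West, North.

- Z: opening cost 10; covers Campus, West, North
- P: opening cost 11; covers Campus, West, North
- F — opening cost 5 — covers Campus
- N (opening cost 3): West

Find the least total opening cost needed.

10

The greedy cost-per-new-zone heuristic would pick N and Z for 13, but a cheaper cover exists.
Z alone covers Campus, West, North — every zone.
Total opening cost: 10.
No cover costs less than 10.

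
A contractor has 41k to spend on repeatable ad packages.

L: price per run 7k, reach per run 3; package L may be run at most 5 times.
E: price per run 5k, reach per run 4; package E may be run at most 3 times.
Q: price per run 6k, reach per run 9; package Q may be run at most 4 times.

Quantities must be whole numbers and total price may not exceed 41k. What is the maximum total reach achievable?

48

This is a bounded integer knapsack.
Q has the best ratio (9/6); taking only Q gives at most 4×9 = 36 (stopped by the supply cap of 4).
Mixing does better — 3×E and 4×Q: price 39 ≤ 41, reach 3·4 + 4·9 = 48.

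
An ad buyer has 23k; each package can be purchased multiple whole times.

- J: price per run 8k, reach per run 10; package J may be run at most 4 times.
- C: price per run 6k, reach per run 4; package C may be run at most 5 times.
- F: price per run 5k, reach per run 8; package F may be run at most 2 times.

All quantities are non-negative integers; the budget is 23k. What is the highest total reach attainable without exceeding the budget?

28

This is a bounded integer knapsack.
Take 2×J and 1×F: price 21 ≤ 23, reach 2·10 + 1·8 = 28.
No other integer combination yields more.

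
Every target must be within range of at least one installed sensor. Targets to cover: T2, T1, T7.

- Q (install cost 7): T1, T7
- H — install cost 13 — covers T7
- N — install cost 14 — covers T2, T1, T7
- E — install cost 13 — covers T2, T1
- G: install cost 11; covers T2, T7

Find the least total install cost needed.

14

The greedy cost-per-new-target heuristic would pick Q and G for 18, but a cheaper cover exists.
N alone covers T2, T1, T7 — every target.
Total install cost: 14.
No cover costs less than 14.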